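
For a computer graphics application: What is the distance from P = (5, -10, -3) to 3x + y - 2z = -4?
d = |3(5) + 1(-10) + (-2)(-3) - (-4)| / √(3² + 1² + (-2)²) = 15/√14 = 4.009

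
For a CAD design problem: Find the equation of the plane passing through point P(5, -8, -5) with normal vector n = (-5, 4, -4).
d = n·P = (-5)(5) + (4)(-8) + (-4)(-5) = -37
Plane: -5x + 4y - 4z = -37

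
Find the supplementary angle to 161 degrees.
Supplementary angles sum to 180 degrees.
Other angle = 180 - 161
Other angle = 19 degrees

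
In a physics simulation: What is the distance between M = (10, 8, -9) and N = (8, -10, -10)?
d = √[(-2)² + (-18)² + (-1)²] = √329 = 18.14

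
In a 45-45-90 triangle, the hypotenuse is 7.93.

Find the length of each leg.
In a 45-45-90 triangle, hypotenuse = leg·√2  →  leg = hypotenuse/√2
leg = 7.93/√2 = 5.607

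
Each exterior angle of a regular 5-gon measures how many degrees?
Exterior angle of a regular n-gon = 360/n
Exterior angle = 360/5
Exterior angle = 72 degrees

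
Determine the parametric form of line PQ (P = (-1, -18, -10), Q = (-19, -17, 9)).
Direction vector d = Q - P = (-18, 1, 19)
x = -1 - 18t, y = -18 + t, z = -10 + 19t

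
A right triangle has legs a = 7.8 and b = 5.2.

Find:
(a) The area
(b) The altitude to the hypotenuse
(a) Area = ½ab = ½·7.8·5.2 = 20.28
(b) Hypotenuse c = √(7.8² + 5.2²) = √87.88 = 9.37443
    Area = ½·c·h_c  →  h_c = 2·Area/c = 2·20.28/9.37443 = 4.327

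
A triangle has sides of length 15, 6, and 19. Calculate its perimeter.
Perimeter = sum of all sides
Perimeter = 15 + 6 + 19
Perimeter = 40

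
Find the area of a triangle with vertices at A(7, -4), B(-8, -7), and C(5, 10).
Using the coordinate formula: Area = (1/2)|x₁(y₂-y₃) + x₂(y₃-y₁) + x₃(y₁-y₂)|
Area = (1/2)|7((-7)-10) + (-8)(10-(-4)) + 5((-4)-(-7))|
Area = (1/2)|7*(-17) + (-8)*14 + 5*3|
Area = (1/2)|(-119) + (-112) + 15|
Area = (1/2)*216 = 108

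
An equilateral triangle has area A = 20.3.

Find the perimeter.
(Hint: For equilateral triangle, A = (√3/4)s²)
A = (√3/4)s²  →  s² = 4A/√3 = 4·20.3/√3 = 46.8808
s = 6.84696
Perimeter = 3s = 20.54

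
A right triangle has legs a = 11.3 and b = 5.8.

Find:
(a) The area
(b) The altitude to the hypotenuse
(a) Area = ½ab = ½·11.3·5.8 = 32.77
(b) Hypotenuse c = √(11.3² + 5.8²) = √161.33 = 12.7016
    Area = ½·c·h_c  →  h_c = 2·Area/c = 2·32.77/12.7016 = 5.16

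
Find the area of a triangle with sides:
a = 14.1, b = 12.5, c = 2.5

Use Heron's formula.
s = (a+b+c)/2 = (14.1+12.5+2.5)/2 = 14.55
A = √(s(s-a)(s-b)(s-c)) = √(14.55·0.45·2.05·12.05)
A = √161.74 = 12.72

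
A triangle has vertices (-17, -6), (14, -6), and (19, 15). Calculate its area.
Using the coordinate formula: Area = (1/2)|x₁(y₂-y₃) + x₂(y₃-y₁) + x₃(y₁-y₂)|
Area = (1/2)|(-17)((-6)-15) + 14(15-(-6)) + 19((-6)-(-6))|
Area = (1/2)|(-17)*(-21) + 14*21 + 19*0|
Area = (1/2)|357 + 294 + 0|
Area = (1/2)*651 = 325.50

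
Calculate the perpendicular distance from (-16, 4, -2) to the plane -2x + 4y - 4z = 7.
d = |(-2)(-16) + 4(4) + (-4)(-2) - (7)| / √((-2)² + 4² + (-4)²) = 49/√36 = 8.167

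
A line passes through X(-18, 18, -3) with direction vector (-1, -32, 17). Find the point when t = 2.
P(2) = (-18 + (-1)(2), 18 + (-32)(2), -3 + 17(2)) = (-20, -46, 31)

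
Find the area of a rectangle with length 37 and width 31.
Area = length * width
Area = 37 * 31
Area = 1147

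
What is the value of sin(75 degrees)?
sin(75 degrees) = 0.9659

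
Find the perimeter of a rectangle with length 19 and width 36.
Perimeter = 2 * (length + width)
Perimeter = 2 * (19 + 36)
Perimeter = 2 * 55
Perimeter = 110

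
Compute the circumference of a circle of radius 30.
Circumference = 2 * pi * r
Circumference = 2 * pi * 30
Circumference = 188.50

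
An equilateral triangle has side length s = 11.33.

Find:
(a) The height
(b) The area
(a) Height h = s·√3/2 = 11.33·√3/2 = 9.812
(b) Area = (√3/4)·s² = (√3/4)·11.33² = (√3/4)·128.369 = 55.59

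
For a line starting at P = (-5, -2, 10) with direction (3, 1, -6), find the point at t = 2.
P(2) = (-5 + 3(2), -2 + 1(2), 10 + (-6)(2)) = (1, 0, -2)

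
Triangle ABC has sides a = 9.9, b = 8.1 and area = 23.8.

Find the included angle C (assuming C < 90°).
Area = ½ab·sin(C)  →  sin(C) = 2·Area/(ab)
sin(C) = 2·23.8/(9.9·8.1) = 0.593590
C = arcsin(0.593590) = 36.41°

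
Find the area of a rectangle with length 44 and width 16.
Area = length * width
Area = 44 * 16
Area = 704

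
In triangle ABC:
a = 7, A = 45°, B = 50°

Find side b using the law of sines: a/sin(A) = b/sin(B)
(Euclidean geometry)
b = a·sin(B)/sin(A) = 7·sin(50°)/sin(45°)
b = 7·0.766044/0.707107 = 7.583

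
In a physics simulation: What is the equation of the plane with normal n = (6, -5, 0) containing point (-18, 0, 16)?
d = n·P = (6)(-18) + (-5)(0) + (0)(16) = -108
Plane: 6x - 5y = -108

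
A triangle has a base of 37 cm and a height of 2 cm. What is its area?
Area = (1/2) * base * height
Area = (1/2) * 37 * 2
Area = 37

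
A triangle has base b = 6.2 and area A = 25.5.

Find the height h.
A = ½bh  →  h = 2A/b
h = 2·25.5/6.2 = 8.226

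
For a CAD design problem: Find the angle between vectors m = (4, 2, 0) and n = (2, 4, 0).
m·n = 16, |m|² = 20, |n|² = 20
cos θ = 16/√400 ≈ 0.8
θ ≈ 36.87°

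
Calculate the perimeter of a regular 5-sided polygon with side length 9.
Perimeter = number of sides * side length
Perimeter = 5 * 9
Perimeter = 45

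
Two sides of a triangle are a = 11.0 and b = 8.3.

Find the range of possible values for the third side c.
By the triangle inequality: |a - b| < c < a + b
|11.0 - 8.3| < c < 11.0 + 8.3
2.7 < c < 19.3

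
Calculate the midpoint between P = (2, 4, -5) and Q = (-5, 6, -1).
Midpoint = ((2-5)/2, (4+6)/2, (-5-1)/2) = (-1.5, 5, -3)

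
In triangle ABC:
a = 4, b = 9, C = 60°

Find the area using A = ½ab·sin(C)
A = ½·4·9·sin(60°) = ½·36·0.866025 = 15.59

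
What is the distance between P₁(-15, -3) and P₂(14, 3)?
Using the distance formula: d = sqrt((x₂-x₁)² + (y₂-y₁)²)
dx = 14 - (-15) = 29
dy = 3 - (-3) = 6
d = sqrt(29² + 6²) = sqrt(841 + 36) = sqrt(877) = 29.61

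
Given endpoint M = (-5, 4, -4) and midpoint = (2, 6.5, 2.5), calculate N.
N = (2×2 - (-5), 2×6.5 - 4, 2×2.5 - (-4)) = (9, 9, 9)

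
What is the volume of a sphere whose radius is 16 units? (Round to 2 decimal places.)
Volume = (4/3) * pi * r³
Volume = (4/3) * pi * 16³
Volume = (4/3) * pi * 4096
Volume = 17157.28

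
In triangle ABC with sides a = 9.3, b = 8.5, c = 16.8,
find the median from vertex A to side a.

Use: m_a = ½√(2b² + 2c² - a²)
m_a = ½√(2·8.5² + 2·16.8² - 9.3²)
m_a = ½√(144.5 + 564.48 - 86.49) = ½√622.49 = 12.47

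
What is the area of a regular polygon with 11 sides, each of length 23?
For a regular 11-gon with side length s = 23:
Apothem a = s / (2*tan(pi/11)) = 23 / (2*tan(pi/11)) ≈ 39.1654
Perimeter P = 11 * 23 = 253
Area = (1/2) * P * a = (1/2) * 253 * 39.1654 = 4954.42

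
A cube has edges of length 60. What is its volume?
Volume = s³
Volume = 60³
Volume = 216000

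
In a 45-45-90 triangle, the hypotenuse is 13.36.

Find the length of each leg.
In a 45-45-90 triangle, hypotenuse = leg·√2  →  leg = hypotenuse/√2
leg = 13.36/√2 = 9.447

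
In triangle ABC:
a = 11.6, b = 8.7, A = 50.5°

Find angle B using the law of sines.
sin(B)/b = sin(A)/a
sin(B) = b·sin(A)/a = 8.7·sin(50.5°)/11.6 = 0.578718
B = arcsin(0.578718) = 35.36°  (b ≤ a, so B ≤ A and the acute solution is unique)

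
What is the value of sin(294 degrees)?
sin(294 degrees) = -0.9135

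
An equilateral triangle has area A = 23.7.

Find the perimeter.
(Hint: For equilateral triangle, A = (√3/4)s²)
A = (√3/4)s²  →  s² = 4A/√3 = 4·23.7/√3 = 54.7328
s = 7.39816
Perimeter = 3s = 22.19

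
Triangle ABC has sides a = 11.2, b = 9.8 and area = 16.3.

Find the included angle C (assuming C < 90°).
Area = ½ab·sin(C)  →  sin(C) = 2·Area/(ab)
sin(C) = 2·16.3/(11.2·9.8) = 0.297012
C = arcsin(0.297012) = 17.28°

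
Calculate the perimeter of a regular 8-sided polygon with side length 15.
Perimeter = number of sides * side length
Perimeter = 8 * 15
Perimeter = 120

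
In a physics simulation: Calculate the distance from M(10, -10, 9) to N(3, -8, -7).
d = √[(-7)² + (2)² + (-16)²] = √309 = 17.58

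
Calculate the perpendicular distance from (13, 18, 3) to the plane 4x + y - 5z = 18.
d = |4(13) + 1(18) + (-5)(3) - (18)| / √(4² + 1² + (-5)²) = 37/√42 = 5.709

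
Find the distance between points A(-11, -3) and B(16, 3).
Using the distance formula: d = sqrt((x₂-x₁)² + (y₂-y₁)²)
dx = 16 - (-11) = 27
dy = 3 - (-3) = 6
d = sqrt(27² + 6²) = sqrt(729 + 36) = sqrt(765) = 27.66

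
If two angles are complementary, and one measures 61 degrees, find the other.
Complementary angles sum to 90 degrees.
Other angle = 90 - 61
Other angle = 29 degrees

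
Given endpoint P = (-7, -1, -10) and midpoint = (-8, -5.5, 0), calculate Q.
Q = (2×(-8) - (-7), 2×(-5.5) - (-1), 2×0 - (-10)) = (-9, -10, 10)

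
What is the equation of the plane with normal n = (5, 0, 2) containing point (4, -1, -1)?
d = n·P = (5)(4) + (0)(-1) + (2)(-1) = 18
Plane: 5x + 2z = 18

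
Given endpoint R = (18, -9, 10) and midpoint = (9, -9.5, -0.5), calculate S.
S = (2×9 - 18, 2×(-9.5) - (-9), 2×(-0.5) - 10) = (0, -10, -11)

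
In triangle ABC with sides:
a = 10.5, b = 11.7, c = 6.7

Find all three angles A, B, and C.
By the law of cosines:
cos(A) = (b² + c² - a²)/(2bc) = 0.456244  →  A = 62.85°
cos(B) = (a² + c² - b²)/(2ac) = 0.129709  →  B = 82.55°
cos(C) = (a² + b² - c²)/(2ab) = 0.823158  →  C = 34.6°
Check: A + B + C = 180.0° ✓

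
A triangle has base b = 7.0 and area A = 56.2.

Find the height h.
A = ½bh  →  h = 2A/b
h = 2·56.2/7.0 = 16.06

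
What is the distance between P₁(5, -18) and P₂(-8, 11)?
Using the distance formula: d = sqrt((x₂-x₁)² + (y₂-y₁)²)
dx = (-8) - 5 = -13
dy = 11 - (-18) = 29
d = sqrt((-13)² + 29²) = sqrt(169 + 841) = sqrt(1010) = 31.78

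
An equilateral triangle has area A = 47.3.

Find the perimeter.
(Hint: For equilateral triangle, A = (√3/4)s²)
A = (√3/4)s²  →  s² = 4A/√3 = 4·47.3/√3 = 109.235
s = 10.4515
Perimeter = 3s = 31.35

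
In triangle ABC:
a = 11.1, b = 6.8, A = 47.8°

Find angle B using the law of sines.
sin(B)/b = sin(A)/a
sin(B) = b·sin(A)/a = 6.8·sin(47.8°)/11.1 = 0.453826
B = arcsin(0.453826) = 26.99°  (b ≤ a, so B ≤ A and the acute solution is unique)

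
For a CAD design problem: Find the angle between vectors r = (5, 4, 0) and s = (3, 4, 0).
r·s = 31, |r|² = 41, |s|² = 25
cos θ = 31/√1025 ≈ 0.9683
θ ≈ 14.47°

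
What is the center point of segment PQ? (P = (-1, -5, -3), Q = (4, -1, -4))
Midpoint = ((-1+4)/2, (-5-1)/2, (-3-4)/2) = (1.5, -3, -3.5)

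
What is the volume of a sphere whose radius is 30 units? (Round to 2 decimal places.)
Volume = (4/3) * pi * r³
Volume = (4/3) * pi * 30³
Volume = (4/3) * pi * 27000
Volume = 113097.34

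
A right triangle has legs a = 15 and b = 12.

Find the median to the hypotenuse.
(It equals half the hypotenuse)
Hypotenuse c = √(15² + 12²) = √369 = 19.2094
Median to hypotenuse = c/2 = 9.605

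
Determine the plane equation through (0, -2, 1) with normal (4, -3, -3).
d = n·P = (4)(0) + (-3)(-2) + (-3)(1) = 3
Plane: 4x - 3y - 3z = 3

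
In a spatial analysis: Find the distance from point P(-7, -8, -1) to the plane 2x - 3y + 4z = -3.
d = |2(-7) + (-3)(-8) + 4(-1) - (-3)| / √(2² + (-3)² + 4²) = 9/√29 = 1.671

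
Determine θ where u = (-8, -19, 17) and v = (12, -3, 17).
u·v = 250, |u|² = 714, |v|² = 442
cos θ = 250/√315588 ≈ 0.445
θ ≈ 63.58°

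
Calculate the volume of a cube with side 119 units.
Volume = s³
Volume = 119³
Volume = 1685159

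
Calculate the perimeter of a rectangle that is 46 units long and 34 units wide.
Perimeter = 2 * (length + width)
Perimeter = 2 * (46 + 34)
Perimeter = 2 * 80
Perimeter = 160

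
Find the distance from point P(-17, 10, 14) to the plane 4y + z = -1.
d = |0(-17) + 4(10) + 1(14) - (-1)| / √(0² + 4² + 1²) = 55/√17 = 13.34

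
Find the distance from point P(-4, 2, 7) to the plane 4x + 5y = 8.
d = |4(-4) + 5(2) + 0(7) - (8)| / √(4² + 5² + 0²) = 14/√41 = 2.186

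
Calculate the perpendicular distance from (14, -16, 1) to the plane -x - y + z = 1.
d = |(-1)(14) + (-1)(-16) + 1(1) - (1)| / √((-1)² + (-1)² + 1²) = 2/√3 = 1.155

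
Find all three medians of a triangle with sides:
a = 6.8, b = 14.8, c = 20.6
Using m_x = ½√(2y² + 2z² - x²):
m_a = ½√(2·14.8² + 2·20.6² - 6.8²) = ½√1240.56 = 17.61
m_b = ½√(2·6.8² + 2·20.6² - 14.8²) = ½√722.16 = 13.44
m_c = ½√(2·6.8² + 2·14.8² - 20.6²) = ½√106.2 = 5.153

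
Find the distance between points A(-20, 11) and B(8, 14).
Using the distance formula: d = sqrt((x₂-x₁)² + (y₂-y₁)²)
dx = 8 - (-20) = 28
dy = 14 - 11 = 3
d = sqrt(28² + 3²) = sqrt(784 + 9) = sqrt(793) = 28.16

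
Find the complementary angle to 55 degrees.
Complementary angles sum to 90 degrees.
Other angle = 90 - 55
Other angle = 35 degrees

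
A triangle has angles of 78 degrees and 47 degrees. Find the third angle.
Sum of angles in a triangle = 180 degrees
Third angle = 180 - 78 - 47
Third angle = 55 degrees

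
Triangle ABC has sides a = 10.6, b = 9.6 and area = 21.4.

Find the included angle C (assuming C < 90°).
Area = ½ab·sin(C)  →  sin(C) = 2·Area/(ab)
sin(C) = 2·21.4/(10.6·9.6) = 0.420597
C = arcsin(0.420597) = 24.87°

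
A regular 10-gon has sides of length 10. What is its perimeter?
Perimeter = number of sides * side length
Perimeter = 10 * 10
Perimeter = 100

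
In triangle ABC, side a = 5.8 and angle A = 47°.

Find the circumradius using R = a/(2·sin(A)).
R = a/(2·sin(A)) = 5.8/(2·sin(47°))
R = 5.8/(2·0.731354) = 5.8/1.462707 = 3.965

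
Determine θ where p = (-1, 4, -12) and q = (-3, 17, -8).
p·q = 167, |p|² = 161, |q|² = 362
cos θ = 167/√58282 ≈ 0.6918
θ ≈ 46.23°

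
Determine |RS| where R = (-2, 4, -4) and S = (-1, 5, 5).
d = √[(1)² + (1)² + (9)²] = √83 = 9.11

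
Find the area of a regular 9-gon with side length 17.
For a regular 9-gon with side length s = 17:
Apothem a = s / (2*tan(pi/9)) = 17 / (2*tan(pi/9)) ≈ 23.3536
Perimeter P = 9 * 17 = 153
Area = (1/2) * P * a = (1/2) * 153 * 23.3536 = 1786.55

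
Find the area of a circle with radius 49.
Area = pi * r²
Area = pi * 49²
Area = pi * 2401
Area = 7542.96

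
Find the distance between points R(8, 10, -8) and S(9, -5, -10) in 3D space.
d = √[(1)² + (-15)² + (-2)²] = √230 = 15.17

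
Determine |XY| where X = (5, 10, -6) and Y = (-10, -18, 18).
d = √[(-15)² + (-28)² + (24)²] = √1585 = 39.81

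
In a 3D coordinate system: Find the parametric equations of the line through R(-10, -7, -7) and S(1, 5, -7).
Direction vector d = S - R = (11, 12, 0)
x = -10 + 11t, y = -7 + 12t, z = -7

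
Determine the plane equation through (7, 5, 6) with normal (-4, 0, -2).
d = n·P = (-4)(7) + (0)(5) + (-2)(6) = -40
Plane: -4x - 2z = -40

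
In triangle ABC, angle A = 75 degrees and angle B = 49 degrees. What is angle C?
Sum of angles in a triangle = 180 degrees
Third angle = 180 - 75 - 49
Third angle = 56 degrees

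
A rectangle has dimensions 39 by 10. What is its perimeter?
Perimeter = 2 * (length + width)
Perimeter = 2 * (39 + 10)
Perimeter = 2 * 49
Perimeter = 98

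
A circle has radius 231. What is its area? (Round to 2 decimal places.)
Area = pi * r²
Area = pi * 231²
Area = pi * 53361
Area = 167638.53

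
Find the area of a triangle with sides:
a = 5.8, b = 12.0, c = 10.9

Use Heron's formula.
s = (a+b+c)/2 = (5.8+12.0+10.9)/2 = 14.35
A = √(s(s-a)(s-b)(s-c)) = √(14.35·8.55·2.35·3.45)
A = √994.729 = 31.54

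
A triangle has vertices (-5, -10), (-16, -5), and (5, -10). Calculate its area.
Using the coordinate formula: Area = (1/2)|x₁(y₂-y₃) + x₂(y₃-y₁) + x₃(y₁-y₂)|
Area = (1/2)|(-5)((-5)-(-10)) + (-16)((-10)-(-10)) + 5((-10)-(-5))|
Area = (1/2)|(-5)*5 + (-16)*0 + 5*(-5)|
Area = (1/2)|(-25) + 0 + (-25)|
Area = (1/2)*50 = 25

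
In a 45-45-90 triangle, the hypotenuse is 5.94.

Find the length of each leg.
In a 45-45-90 triangle, hypotenuse = leg·√2  →  leg = hypotenuse/√2
leg = 5.94/√2 = 4.2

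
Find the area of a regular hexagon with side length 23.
For a regular 6-gon with side length s = 23:
Apothem a = s / (2*tan(pi/6)) = 23 / (2*tan(pi/6)) ≈ 19.9186
Perimeter P = 6 * 23 = 138
Area = (1/2) * P * a = (1/2) * 138 * 19.9186 = 1374.38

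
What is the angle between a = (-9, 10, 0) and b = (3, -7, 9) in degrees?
a·b = -97, |a|² = 181, |b|² = 139
cos θ = -97/√25159 ≈ -0.6115
θ ≈ 127.7°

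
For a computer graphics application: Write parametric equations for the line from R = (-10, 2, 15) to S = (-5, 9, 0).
Direction vector d = S - R = (5, 7, -15)
x = -10 + 5t, y = 2 + 7t, z = 15 - 15t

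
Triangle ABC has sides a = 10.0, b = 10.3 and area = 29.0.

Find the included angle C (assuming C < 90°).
Area = ½ab·sin(C)  →  sin(C) = 2·Area/(ab)
sin(C) = 2·29.0/(10.0·10.3) = 0.563107
C = arcsin(0.563107) = 34.27°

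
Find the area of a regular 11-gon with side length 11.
For a regular 11-gon with side length s = 11:
Apothem a = s / (2*tan(pi/11)) = 11 / (2*tan(pi/11)) ≈ 18.7313
Perimeter P = 11 * 11 = 121
Area = (1/2) * P * a = (1/2) * 121 * 18.7313 = 1133.24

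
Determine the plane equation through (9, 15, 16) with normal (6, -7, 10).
d = n·P = (6)(9) + (-7)(15) + (10)(16) = 109
Plane: 6x - 7y + 10z = 109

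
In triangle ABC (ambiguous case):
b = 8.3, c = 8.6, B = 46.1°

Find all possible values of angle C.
sin(C)/c = sin(B)/b  →  sin(C) = c·sin(B)/b = 8.6·sin(46.1°)/8.3 = 0.746595
C₁ = arcsin(0.746595) = 48.3°,  C₂ = 180° - C₁ = 131.7°
Check C₂: A = 180° - 46.1° - 131.7° = 2.2° > 0 ✓
C = 48.3° or C = 131.7° (two solutions)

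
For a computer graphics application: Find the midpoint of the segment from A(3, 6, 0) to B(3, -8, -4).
Midpoint = ((3+3)/2, (6-8)/2, (0-4)/2) = (3, -1, -2)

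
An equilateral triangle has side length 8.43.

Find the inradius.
For an equilateral triangle, r = s/(2√3) where s is the side.
r = 8.43/(2√3) = 8.43/3.464102 = 2.434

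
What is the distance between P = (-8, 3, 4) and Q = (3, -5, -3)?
d = √[(11)² + (-8)² + (-7)²] = √234 = 15.3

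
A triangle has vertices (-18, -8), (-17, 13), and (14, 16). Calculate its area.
Using the coordinate formula: Area = (1/2)|x₁(y₂-y₃) + x₂(y₃-y₁) + x₃(y₁-y₂)|
Area = (1/2)|(-18)(13-16) + (-17)(16-(-8)) + 14((-8)-13)|
Area = (1/2)|(-18)*(-3) + (-17)*24 + 14*(-21)|
Area = (1/2)|54 + (-408) + (-294)|
Area = (1/2)*648 = 324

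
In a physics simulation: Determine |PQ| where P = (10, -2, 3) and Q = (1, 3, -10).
d = √[(-9)² + (5)² + (-13)²] = √275 = 16.58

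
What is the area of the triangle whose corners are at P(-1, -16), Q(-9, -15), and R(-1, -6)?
Using the coordinate formula: Area = (1/2)|x₁(y₂-y₃) + x₂(y₃-y₁) + x₃(y₁-y₂)|
Area = (1/2)|(-1)((-15)-(-6)) + (-9)((-6)-(-16)) + (-1)((-16)-(-15))|
Area = (1/2)|(-1)*(-9) + (-9)*10 + (-1)*(-1)|
Area = (1/2)|9 + (-90) + 1|
Area = (1/2)*80 = 40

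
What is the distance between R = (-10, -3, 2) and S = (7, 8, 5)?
d = √[(17)² + (11)² + (3)²] = √419 = 20.47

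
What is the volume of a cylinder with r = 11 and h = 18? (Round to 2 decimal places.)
Volume = pi * r² * h
Volume = pi * 11² * 18
Volume = pi * 121 * 18
Volume = pi * 2178
Volume = 6842.39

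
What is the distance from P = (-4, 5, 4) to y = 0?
d = |0(-4) + 1(5) + 0(4) - (0)| / √(0² + 1² + 0²) = 5/√1 = 5.0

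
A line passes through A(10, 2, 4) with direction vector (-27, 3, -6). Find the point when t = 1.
P(1) = (10 + (-27)(1), 2 + 3(1), 4 + (-6)(1)) = (-17, 5, -2)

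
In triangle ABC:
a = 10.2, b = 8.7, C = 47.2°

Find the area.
Using A = ½ab·sin(C):
A = ½·10.2·8.7·sin(47.2°) = ½·88.74·0.733730 = 32.56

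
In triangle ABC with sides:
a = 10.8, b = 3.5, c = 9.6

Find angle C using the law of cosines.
cos(C) = (a² + b² - c²)/(2ab)
cos(C) = (10.8² + 3.5² - 9.6²)/(2·10.8·3.5) = 36.73/75.6 = 0.485847
C = arccos(0.485847) = 60.93°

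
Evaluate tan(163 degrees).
tan(163 degrees) = -0.3057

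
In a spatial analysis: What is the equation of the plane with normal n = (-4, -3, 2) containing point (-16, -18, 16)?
d = n·P = (-4)(-16) + (-3)(-18) + (2)(16) = 150
Plane: -4x - 3y + 2z = 150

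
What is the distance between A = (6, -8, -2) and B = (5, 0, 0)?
d = √[(-1)² + (8)² + (2)²] = √69 = 8.307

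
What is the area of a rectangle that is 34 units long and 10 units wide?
Area = length * width
Area = 34 * 10
Area = 340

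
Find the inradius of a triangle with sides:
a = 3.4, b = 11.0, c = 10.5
s = (a+b+c)/2 = (3.4+11.0+10.5)/2 = 12.45
Area = √(s(s-a)(s-b)(s-c)) = √(12.45·9.05·1.45·1.95) = 17.8489
r = Area/s = 17.8489/12.45 = 1.434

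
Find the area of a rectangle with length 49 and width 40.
Area = length * width
Area = 49 * 40
Area = 1960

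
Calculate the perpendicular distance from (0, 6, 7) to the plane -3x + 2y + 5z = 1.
d = |(-3)(0) + 2(6) + 5(7) - (1)| / √((-3)² + 2² + 5²) = 46/√38 = 7.462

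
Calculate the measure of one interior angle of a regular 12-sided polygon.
Interior angle of a regular n-gon = (n-2)*180/n
Interior angle = (12-2)*180/12
Interior angle = 10*180/12
Interior angle = 1800/12
Interior angle = 150 degrees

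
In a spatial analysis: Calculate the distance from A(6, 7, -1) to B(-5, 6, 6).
d = √[(-11)² + (-1)² + (7)²] = √171 = 13.08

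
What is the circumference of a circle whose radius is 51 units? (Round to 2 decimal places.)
Circumference = 2 * pi * r
Circumference = 2 * pi * 51
Circumference = 320.44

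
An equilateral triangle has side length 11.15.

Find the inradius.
For an equilateral triangle, r = s/(2√3) where s is the side.
r = 11.15/(2√3) = 11.15/3.464102 = 3.219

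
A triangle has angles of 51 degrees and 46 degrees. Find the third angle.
Sum of angles in a triangle = 180 degrees
Third angle = 180 - 51 - 46
Third angle = 83 degrees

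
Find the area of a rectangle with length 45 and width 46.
Area = length * width
Area = 45 * 46
Area = 2070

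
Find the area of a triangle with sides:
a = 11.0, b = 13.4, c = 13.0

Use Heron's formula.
s = (a+b+c)/2 = (11.0+13.4+13.0)/2 = 18.7
A = √(s(s-a)(s-b)(s-c)) = √(18.7·7.7·5.3·5.7)
A = √4349.94 = 65.95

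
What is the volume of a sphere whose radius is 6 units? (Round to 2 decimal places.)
Volume = (4/3) * pi * r³
Volume = (4/3) * pi * 6³
Volume = (4/3) * pi * 216
Volume = 904.78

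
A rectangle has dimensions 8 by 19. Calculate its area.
Area = length * width
Area = 8 * 19
Area = 152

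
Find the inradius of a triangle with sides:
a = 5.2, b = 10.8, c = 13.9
s = (a+b+c)/2 = (5.2+10.8+13.9)/2 = 14.95
Area = √(s(s-a)(s-b)(s-c)) = √(14.95·9.75·4.15·1.05) = 25.2024
r = Area/s = 25.2024/14.95 = 1.686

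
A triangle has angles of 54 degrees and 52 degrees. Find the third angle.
Sum of angles in a triangle = 180 degrees
Third angle = 180 - 54 - 52
Third angle = 74 degrees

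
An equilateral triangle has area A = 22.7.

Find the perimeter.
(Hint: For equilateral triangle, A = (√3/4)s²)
A = (√3/4)s²  →  s² = 4A/√3 = 4·22.7/√3 = 52.4234
s = 7.2404
Perimeter = 3s = 21.72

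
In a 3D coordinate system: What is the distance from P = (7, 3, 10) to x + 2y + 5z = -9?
d = |1(7) + 2(3) + 5(10) - (-9)| / √(1² + 2² + 5²) = 72/√30 = 13.15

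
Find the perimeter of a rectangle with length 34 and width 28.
Perimeter = 2 * (length + width)
Perimeter = 2 * (34 + 28)
Perimeter = 2 * 62
Perimeter = 124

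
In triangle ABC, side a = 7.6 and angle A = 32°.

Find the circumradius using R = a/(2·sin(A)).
R = a/(2·sin(A)) = 7.6/(2·sin(32°))
R = 7.6/(2·0.529919) = 7.6/1.059839 = 7.171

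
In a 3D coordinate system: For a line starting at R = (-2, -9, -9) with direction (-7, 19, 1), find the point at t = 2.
P(2) = (-2 + (-7)(2), -9 + 19(2), -9 + 1(2)) = (-16, 29, -7)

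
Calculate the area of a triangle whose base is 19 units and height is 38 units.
Area = (1/2) * base * height
Area = (1/2) * 19 * 38
Area = 361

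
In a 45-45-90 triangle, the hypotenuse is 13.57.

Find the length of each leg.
In a 45-45-90 triangle, hypotenuse = leg·√2  →  leg = hypotenuse/√2
leg = 13.57/√2 = 9.595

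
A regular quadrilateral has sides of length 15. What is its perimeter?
Perimeter = number of sides * side length
Perimeter = 4 * 15
Perimeter = 60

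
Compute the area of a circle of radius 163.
Area = pi * r²
Area = pi * 163²
Area = pi * 26569
Area = 83468.98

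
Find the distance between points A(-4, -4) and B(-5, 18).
Using the distance formula: d = sqrt((x₂-x₁)² + (y₂-y₁)²)
dx = (-5) - (-4) = -1
dy = 18 - (-4) = 22
d = sqrt((-1)² + 22²) = sqrt(1 + 484) = sqrt(485) = 22.02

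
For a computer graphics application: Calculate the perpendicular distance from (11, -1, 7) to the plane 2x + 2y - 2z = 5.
d = |2(11) + 2(-1) + (-2)(7) - (5)| / √(2² + 2² + (-2)²) = 1/√12 = 0.2887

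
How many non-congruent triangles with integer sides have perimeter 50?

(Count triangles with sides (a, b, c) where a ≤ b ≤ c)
With a ≤ b ≤ c and a + b + c = 50, the triangle inequality a + b > c gives c < 50/2, so c ≤ 24.
Iterate a from 1 to ⌊p/3⌋ = 16; for each a, b ranges from a to ⌊(p−a)/2⌋ with c = p − a − b, keeping only c ≥ b.
Triples: (2, 24, 24), (3, 23, 24), (4, 22, 24), …
Count = 52 triangles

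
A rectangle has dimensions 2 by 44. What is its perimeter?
Perimeter = 2 * (length + width)
Perimeter = 2 * (2 + 44)
Perimeter = 2 * 46
Perimeter = 92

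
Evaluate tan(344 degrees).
tan(344 degrees) = -0.2867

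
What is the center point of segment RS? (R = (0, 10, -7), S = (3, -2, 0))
Midpoint = ((0+3)/2, (10-2)/2, (-7+0)/2) = (1.5, 4, -3.5)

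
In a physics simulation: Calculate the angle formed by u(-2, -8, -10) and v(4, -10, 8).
u·v = -8, |u|² = 168, |v|² = 180
cos θ = -8/√30240 ≈ -0.046
θ ≈ 92.64°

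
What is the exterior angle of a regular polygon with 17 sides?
Exterior angle of a regular n-gon = 360/n
Exterior angle = 360/17
Exterior angle = 21.18 degrees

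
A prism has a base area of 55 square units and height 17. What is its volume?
Volume = base area * height
Volume = 55 * 17
Volume = 935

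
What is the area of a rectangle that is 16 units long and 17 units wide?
Area = length * width
Area = 16 * 17
Area = 272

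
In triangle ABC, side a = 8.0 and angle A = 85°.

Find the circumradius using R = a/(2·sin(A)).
R = a/(2·sin(A)) = 8.0/(2·sin(85°))
R = 8.0/(2·0.996195) = 8.0/1.992389 = 4.015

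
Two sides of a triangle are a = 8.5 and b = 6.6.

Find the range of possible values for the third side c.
By the triangle inequality: |a - b| < c < a + b
|8.5 - 6.6| < c < 8.5 + 6.6
1.9 < c < 15.1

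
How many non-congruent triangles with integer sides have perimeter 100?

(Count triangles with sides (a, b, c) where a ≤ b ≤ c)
With a ≤ b ≤ c and a + b + c = 100, the triangle inequality a + b > c gives c < 100/2, so c ≤ 49.
Iterate a from 1 to ⌊p/3⌋ = 33; for each a, b ranges from a to ⌊(p−a)/2⌋ with c = p − a − b, keeping only c ≥ b.
Triples: (2, 49, 49), (3, 48, 49), (4, 47, 49), …
Count = 208 triangles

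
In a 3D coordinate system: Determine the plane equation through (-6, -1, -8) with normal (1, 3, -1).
d = n·P = (1)(-6) + (3)(-1) + (-1)(-8) = -1
Plane: x + 3y - z = -1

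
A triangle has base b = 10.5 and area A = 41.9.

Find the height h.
A = ½bh  →  h = 2A/b
h = 2·41.9/10.5 = 7.981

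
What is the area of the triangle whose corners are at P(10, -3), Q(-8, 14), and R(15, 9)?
Using the coordinate formula: Area = (1/2)|x₁(y₂-y₃) + x₂(y₃-y₁) + x₃(y₁-y₂)|
Area = (1/2)|10(14-9) + (-8)(9-(-3)) + 15((-3)-14)|
Area = (1/2)|10*5 + (-8)*12 + 15*(-17)|
Area = (1/2)|50 + (-96) + (-255)|
Area = (1/2)*301 = 150.50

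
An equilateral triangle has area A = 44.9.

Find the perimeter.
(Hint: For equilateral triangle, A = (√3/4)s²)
A = (√3/4)s²  →  s² = 4A/√3 = 4·44.9/√3 = 103.692
s = 10.1829
Perimeter = 3s = 30.55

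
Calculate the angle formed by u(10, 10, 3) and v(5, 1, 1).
u·v = 63, |u|² = 209, |v|² = 27
cos θ = 63/√5643 ≈ 0.8387
θ ≈ 33.0°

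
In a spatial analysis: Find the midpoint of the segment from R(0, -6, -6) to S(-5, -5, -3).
Midpoint = ((0-5)/2, (-6-5)/2, (-6-3)/2) = (-2.5, -5.5, -4.5)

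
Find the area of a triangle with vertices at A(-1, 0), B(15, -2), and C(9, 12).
Using the coordinate formula: Area = (1/2)|x₁(y₂-y₃) + x₂(y₃-y₁) + x₃(y₁-y₂)|
Area = (1/2)|(-1)((-2)-12) + 15(12-0) + 9(0-(-2))|
Area = (1/2)|(-1)*(-14) + 15*12 + 9*2|
Area = (1/2)|14 + 180 + 18|
Area = (1/2)*212 = 106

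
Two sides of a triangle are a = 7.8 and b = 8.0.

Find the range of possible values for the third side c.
By the triangle inequality: |a - b| < c < a + b
|7.8 - 8.0| < c < 7.8 + 8.0
0.2 < c < 15.8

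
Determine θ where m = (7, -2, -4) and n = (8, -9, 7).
m·n = 46, |m|² = 69, |n|² = 194
cos θ = 46/√13386 ≈ 0.3976
θ ≈ 66.57°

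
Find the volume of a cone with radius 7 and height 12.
Volume = (1/3) * pi * r² * h
Volume = (1/3) * pi * 7² * 12
Volume = (1/3) * pi * 49 * 12
Volume = (1/3) * pi * 588
Volume = 615.75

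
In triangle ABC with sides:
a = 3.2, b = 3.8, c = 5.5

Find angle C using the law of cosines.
cos(C) = (a² + b² - c²)/(2ab)
cos(C) = (3.2² + 3.8² - 5.5²)/(2·3.2·3.8) = -5.57/24.32 = -0.229030
C = arccos(-0.229030) = 103.2°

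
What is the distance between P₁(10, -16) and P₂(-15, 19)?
Using the distance formula: d = sqrt((x₂-x₁)² + (y₂-y₁)²)
dx = (-15) - 10 = -25
dy = 19 - (-16) = 35
d = sqrt((-25)² + 35²) = sqrt(625 + 1225) = sqrt(1850) = 43.01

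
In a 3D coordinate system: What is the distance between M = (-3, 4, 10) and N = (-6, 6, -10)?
d = √[(-3)² + (2)² + (-20)²] = √413 = 20.32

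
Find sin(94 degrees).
sin(94 degrees) = 0.9976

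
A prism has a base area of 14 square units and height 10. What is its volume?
Volume = base area * height
Volume = 14 * 10
Volume = 140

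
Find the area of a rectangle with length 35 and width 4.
Area = length * width
Area = 35 * 4
Area = 140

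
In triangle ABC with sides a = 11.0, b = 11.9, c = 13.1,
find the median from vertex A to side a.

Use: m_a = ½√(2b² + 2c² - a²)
m_a = ½√(2·11.9² + 2·13.1² - 11.0²)
m_a = ½√(283.22 + 343.22 - 121) = ½√505.44 = 11.24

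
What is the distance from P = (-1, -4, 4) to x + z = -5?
d = |1(-1) + 0(-4) + 1(4) - (-5)| / √(1² + 0² + 1²) = 8/√2 = 5.657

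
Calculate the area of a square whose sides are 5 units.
Area = s²
Area = 5²
Area = 25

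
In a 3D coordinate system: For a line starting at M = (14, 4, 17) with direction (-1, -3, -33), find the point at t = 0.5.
P(0.5) = (14 + (-1)(0.5), 4 + (-3)(0.5), 17 + (-33)(0.5)) = (13.5, 2.5, 0.5)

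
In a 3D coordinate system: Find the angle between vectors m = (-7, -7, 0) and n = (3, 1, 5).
m·n = -28, |m|² = 98, |n|² = 35
cos θ = -28/√3430 ≈ -0.4781
θ ≈ 118.6°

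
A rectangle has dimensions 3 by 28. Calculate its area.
Area = length * width
Area = 3 * 28
Area = 84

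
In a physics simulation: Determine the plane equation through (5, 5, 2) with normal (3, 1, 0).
d = n·P = (3)(5) + (1)(5) + (0)(2) = 20
Plane: 3x + y = 20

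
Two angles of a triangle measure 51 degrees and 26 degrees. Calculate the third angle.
Sum of angles in a triangle = 180 degrees
Third angle = 180 - 51 - 26
Third angle = 103 degrees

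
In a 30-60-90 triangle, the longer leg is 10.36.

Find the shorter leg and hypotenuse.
In a 30-60-90 triangle, sides are in ratio 1 : √3 : 2.
Long leg = short leg·√3  →  short leg = 10.36/√3 = 5.981
Hypotenuse = 2·(short leg) = 2·10.36/√3 = 11.96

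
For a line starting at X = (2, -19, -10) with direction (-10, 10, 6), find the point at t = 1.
P(1) = (2 + (-10)(1), -19 + 10(1), -10 + 6(1)) = (-8, -9, -4)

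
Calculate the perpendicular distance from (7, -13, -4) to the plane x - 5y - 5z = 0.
d = |1(7) + (-5)(-13) + (-5)(-4) - (0)| / √(1² + (-5)² + (-5)²) = 92/√51 = 12.88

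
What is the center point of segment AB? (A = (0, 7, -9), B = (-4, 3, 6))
Midpoint = ((0-4)/2, (7+3)/2, (-9+6)/2) = (-2, 5, -1.5)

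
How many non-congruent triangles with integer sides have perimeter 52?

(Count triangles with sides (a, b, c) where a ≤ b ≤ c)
With a ≤ b ≤ c and a + b + c = 52, the triangle inequality a + b > c gives c < 52/2, so c ≤ 25.
Iterate a from 1 to ⌊p/3⌋ = 17; for each a, b ranges from a to ⌊(p−a)/2⌋ with c = p − a − b, keeping only c ≥ b.
Triples: (2, 25, 25), (3, 24, 25), (4, 23, 25), …
Count = 56 triangles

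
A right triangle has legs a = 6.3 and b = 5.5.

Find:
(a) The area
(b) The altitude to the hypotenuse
(a) Area = ½ab = ½·6.3·5.5 = 17.325
(b) Hypotenuse c = √(6.3² + 5.5²) = √69.94 = 8.36301
    Area = ½·c·h_c  →  h_c = 2·Area/c = 2·17.325/8.36301 = 4.143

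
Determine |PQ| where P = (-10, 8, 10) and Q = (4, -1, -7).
d = √[(14)² + (-9)² + (-17)²] = √566 = 23.79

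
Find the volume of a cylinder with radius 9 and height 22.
Volume = pi * r² * h
Volume = pi * 9² * 22
Volume = pi * 81 * 22
Volume = pi * 1782
Volume = 5598.32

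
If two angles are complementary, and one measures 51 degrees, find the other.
Complementary angles sum to 90 degrees.
Other angle = 90 - 51
Other angle = 39 degrees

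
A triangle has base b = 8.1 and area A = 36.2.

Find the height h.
A = ½bh  →  h = 2A/b
h = 2·36.2/8.1 = 8.938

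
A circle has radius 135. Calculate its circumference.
Circumference = 2 * pi * r
Circumference = 2 * pi * 135
Circumference = 848.23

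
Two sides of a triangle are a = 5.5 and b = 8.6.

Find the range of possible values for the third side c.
By the triangle inequality: |a - b| < c < a + b
|5.5 - 8.6| < c < 5.5 + 8.6
3.1 < c < 14.1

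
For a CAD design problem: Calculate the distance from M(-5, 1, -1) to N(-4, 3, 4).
d = √[(1)² + (2)² + (5)²] = √30 = 5.477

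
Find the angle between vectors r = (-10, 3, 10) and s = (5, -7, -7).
r·s = -141, |r|² = 209, |s|² = 123
cos θ = -141/√25707 ≈ -0.8794
θ ≈ 151.6°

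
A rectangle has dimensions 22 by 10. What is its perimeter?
Perimeter = 2 * (length + width)
Perimeter = 2 * (22 + 10)
Perimeter = 2 * 32
Perimeter = 64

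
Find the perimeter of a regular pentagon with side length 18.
Perimeter = number of sides * side length
Perimeter = 5 * 18
Perimeter = 90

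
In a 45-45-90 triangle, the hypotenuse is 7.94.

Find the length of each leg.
In a 45-45-90 triangle, hypotenuse = leg·√2  →  leg = hypotenuse/√2
leg = 7.94/√2 = 5.614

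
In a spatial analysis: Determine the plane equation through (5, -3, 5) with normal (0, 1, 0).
d = n·P = (0)(5) + (1)(-3) + (0)(5) = -3
Plane: y = -3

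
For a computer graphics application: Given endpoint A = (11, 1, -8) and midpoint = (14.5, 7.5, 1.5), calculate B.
B = (2×14.5 - 11, 2×7.5 - 1, 2×1.5 - (-8)) = (18, 14, 11)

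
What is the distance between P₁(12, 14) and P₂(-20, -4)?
Using the distance formula: d = sqrt((x₂-x₁)² + (y₂-y₁)²)
dx = (-20) - 12 = -32
dy = (-4) - 14 = -18
d = sqrt((-32)² + (-18)²) = sqrt(1024 + 324) = sqrt(1348) = 36.72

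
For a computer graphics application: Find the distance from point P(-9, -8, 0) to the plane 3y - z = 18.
d = |0(-9) + 3(-8) + (-1)(0) - (18)| / √(0² + 3² + (-1)²) = 42/√10 = 13.28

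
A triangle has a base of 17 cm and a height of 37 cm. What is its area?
Area = (1/2) * base * height
Area = (1/2) * 17 * 37
Area = 314.50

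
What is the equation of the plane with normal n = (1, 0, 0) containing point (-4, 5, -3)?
d = n·P = (1)(-4) + (0)(5) + (0)(-3) = -4
Plane: x = -4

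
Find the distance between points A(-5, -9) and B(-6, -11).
Using the distance formula: d = sqrt((x₂-x₁)² + (y₂-y₁)²)
dx = (-6) - (-5) = -1
dy = (-11) - (-9) = -2
d = sqrt((-1)² + (-2)²) = sqrt(1 + 4) = sqrt(5) = 2.24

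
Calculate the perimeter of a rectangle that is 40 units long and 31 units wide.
Perimeter = 2 * (length + width)
Perimeter = 2 * (40 + 31)
Perimeter = 2 * 71
Perimeter = 142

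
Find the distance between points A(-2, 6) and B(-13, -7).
Using the distance formula: d = sqrt((x₂-x₁)² + (y₂-y₁)²)
dx = (-13) - (-2) = -11
dy = (-7) - 6 = -13
d = sqrt((-11)² + (-13)²) = sqrt(121 + 169) = sqrt(290) = 17.03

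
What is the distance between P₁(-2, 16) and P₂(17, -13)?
Using the distance formula: d = sqrt((x₂-x₁)² + (y₂-y₁)²)
dx = 17 - (-2) = 19
dy = (-13) - 16 = -29
d = sqrt(19² + (-29)²) = sqrt(361 + 841) = sqrt(1202) = 34.67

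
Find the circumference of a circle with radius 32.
Circumference = 2 * pi * r
Circumference = 2 * pi * 32
Circumference = 201.06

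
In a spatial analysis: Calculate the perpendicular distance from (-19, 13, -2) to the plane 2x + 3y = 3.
d = |2(-19) + 3(13) + 0(-2) - (3)| / √(2² + 3² + 0²) = 2/√13 = 0.5547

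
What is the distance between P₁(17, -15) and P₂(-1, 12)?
Using the distance formula: d = sqrt((x₂-x₁)² + (y₂-y₁)²)
dx = (-1) - 17 = -18
dy = 12 - (-15) = 27
d = sqrt((-18)² + 27²) = sqrt(324 + 729) = sqrt(1053) = 32.45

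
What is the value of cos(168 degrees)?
cos(168 degrees) = -0.9781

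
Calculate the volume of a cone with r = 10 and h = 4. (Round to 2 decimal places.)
Volume = (1/3) * pi * r² * h
Volume = (1/3) * pi * 10² * 4
Volume = (1/3) * pi * 100 * 4
Volume = (1/3) * pi * 400
Volume = 418.88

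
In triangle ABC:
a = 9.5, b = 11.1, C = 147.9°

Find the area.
Using A = ½ab·sin(C):
A = ½·9.5·11.1·sin(147.9°) = ½·105.45·0.531399 = 28.02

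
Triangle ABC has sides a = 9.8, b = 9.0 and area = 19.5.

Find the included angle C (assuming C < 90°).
Area = ½ab·sin(C)  →  sin(C) = 2·Area/(ab)
sin(C) = 2·19.5/(9.8·9.0) = 0.442177
C = arcsin(0.442177) = 26.24°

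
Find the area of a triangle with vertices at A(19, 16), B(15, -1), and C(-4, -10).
Using the coordinate formula: Area = (1/2)|x₁(y₂-y₃) + x₂(y₃-y₁) + x₃(y₁-y₂)|
Area = (1/2)|19((-1)-(-10)) + 15((-10)-16) + (-4)(16-(-1))|
Area = (1/2)|19*9 + 15*(-26) + (-4)*17|
Area = (1/2)|171 + (-390) + (-68)|
Area = (1/2)*287 = 143.50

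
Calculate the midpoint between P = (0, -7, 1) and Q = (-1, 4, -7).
Midpoint = ((0-1)/2, (-7+4)/2, (1-7)/2) = (-0.5, -1.5, -3)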